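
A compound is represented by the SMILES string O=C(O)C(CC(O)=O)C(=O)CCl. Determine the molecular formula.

C6H7ClO5

Walk through each heavy atom and fill implicit hydrogens from standard valence (C 4, N 3, O 2, S 2, halogen 1):
  atom 1: O, bond orders sum to 2 (valence 2) → 0 H
  atom 2: C, bond orders sum to 4 (valence 4) → 0 H
  atom 3: O, bond orders sum to 1 (valence 2) → 1 H
  atom 4: C, bond orders sum to 3 (valence 4) → 1 H
  atom 5: C, bond orders sum to 2 (valence 4) → 2 H
  atom 6: C, bond orders sum to 4 (valence 4) → 0 H
  atom 7: O, bond orders sum to 1 (valence 2) → 1 H
  atom 8: O, bond orders sum to 2 (valence 2) → 0 H
  atom 9: C, bond orders sum to 4 (valence 4) → 0 H
  atom 10: O, bond orders sum to 2 (valence 2) → 0 H
  atom 11: C, bond orders sum to 2 (valence 4) → 2 H
  atom 12: Cl (halogen, monovalent) → 0 H
Totals → C:6, H:7, Cl:1, O:5.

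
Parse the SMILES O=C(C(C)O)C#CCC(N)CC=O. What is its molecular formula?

Walk through each heavy atom and fill implicit hydrogens from standard valence (C 4, N 3, O 2, S 2, halogen 1):
  atom 1: O, bond orders sum to 2 (valence 2) → 0 H
  atom 2: C, bond orders sum to 4 (valence 4) → 0 H
  atom 3: C, bond orders sum to 3 (valence 4) → 1 H
  atom 4: C, bond orders sum to 1 (valence 4) → 3 H
  atom 5: O, bond orders sum to 1 (valence 2) → 1 H
  atom 6: C, bond orders sum to 4 (valence 4) → 0 H
  atom 7: C, bond orders sum to 4 (valence 4) → 0 H
  atom 8: C, bond orders sum to 2 (valence 4) → 2 H
  atom 9: C, bond orders sum to 3 (valence 4) → 1 H
  atom 10: N, bond orders sum to 1 (valence 3) → 2 H
  atom 11: C, bond orders sum to 2 (valence 4) → 2 H
  atom 12: C, bond orders sum to 3 (valence 4) → 1 H
  atom 13: O, bond orders sum to 2 (valence 2) → 0 H
Totals → C:9, H:13, N:1, O:3.
In Hill order: C9H13NO3.

C9H13NO3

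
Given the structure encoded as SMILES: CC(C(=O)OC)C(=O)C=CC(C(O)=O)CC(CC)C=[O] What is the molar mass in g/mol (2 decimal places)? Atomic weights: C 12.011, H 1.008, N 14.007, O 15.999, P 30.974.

284.31 g/mol

First, the molecular formula is C14H20O6 (counting implicit H from valence).
  C: 14 × 12.011 = 168.154
  H: 20 × 1.008 = 20.160
  O: 6 × 15.999 = 95.994
Sum: 14×12.011 + 20×1.008 + 6×15.999 = 284.308 → 284.31 g/mol.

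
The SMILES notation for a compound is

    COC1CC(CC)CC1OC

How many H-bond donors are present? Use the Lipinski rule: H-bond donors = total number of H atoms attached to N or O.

0

Donors: find every N or O and count the H atoms it carries.
  atom 2 (O): bond orders sum to 2 → 0 H
  atom 10 (O): bond orders sum to 2 → 0 H
Lipinski HBD = 0.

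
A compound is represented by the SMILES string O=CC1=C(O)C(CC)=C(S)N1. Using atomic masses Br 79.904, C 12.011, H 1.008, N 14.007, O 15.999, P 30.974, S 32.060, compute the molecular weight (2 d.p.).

171.21 g/mol

First, the molecular formula is C7H9NO2S (counting implicit H from valence).
  C: 7 × 12.011 = 84.077
  H: 9 × 1.008 = 9.072
  N: 1 × 14.007 = 14.007
  O: 2 × 15.999 = 31.998
  S: 1 × 32.060 = 32.060
Sum: 7×12.011 + 9×1.008 + 1×14.007 + 2×15.999 + 1×32.060 = 171.214 → 171.21 g/mol.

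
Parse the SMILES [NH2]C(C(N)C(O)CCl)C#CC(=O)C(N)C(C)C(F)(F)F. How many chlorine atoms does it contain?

1

Scan the SMILES for Cl atoms (remember two-letter symbols like Cl and Br are single atoms).
Chlorine count: 1.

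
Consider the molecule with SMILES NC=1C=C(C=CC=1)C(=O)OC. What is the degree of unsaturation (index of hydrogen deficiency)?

Degree of unsaturation = (number of rings) + (number of π bonds).
Ring closures in the SMILES: 1.
π bonds: 4 double bonds (each 1 DoU) → 4 DoU from unsaturation.
Total DoU = 1 + 4 = 5.

5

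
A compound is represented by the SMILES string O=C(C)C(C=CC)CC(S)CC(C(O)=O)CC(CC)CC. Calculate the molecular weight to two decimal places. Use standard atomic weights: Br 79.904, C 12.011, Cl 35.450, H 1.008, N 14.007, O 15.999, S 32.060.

314.48 g/mol

First, the molecular formula is C17H30O3S (counting implicit H from valence).
  C: 17 × 12.011 = 204.187
  H: 30 × 1.008 = 30.240
  O: 3 × 15.999 = 47.997
  S: 1 × 32.060 = 32.060
Sum: 17×12.011 + 30×1.008 + 3×15.999 + 1×32.060 = 314.484 → 314.48 g/mol.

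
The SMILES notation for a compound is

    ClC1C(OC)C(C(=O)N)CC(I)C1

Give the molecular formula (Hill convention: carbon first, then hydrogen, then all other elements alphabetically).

Walk through each heavy atom and fill implicit hydrogens from standard valence (C 4, N 3, O 2, S 2, halogen 1):
  atom 1: Cl (halogen, monovalent) → 0 H
  atom 2: C, bond orders sum to 3 (valence 4) → 1 H
  atom 3: C, bond orders sum to 3 (valence 4) → 1 H
  atom 4: O, bond orders sum to 2 (valence 2) → 0 H
  atom 5: C, bond orders sum to 1 (valence 4) → 3 H
  atom 6: C, bond orders sum to 3 (valence 4) → 1 H
  atom 7: C, bond orders sum to 4 (valence 4) → 0 H
  atom 8: O, bond orders sum to 2 (valence 2) → 0 H
  atom 9: N, bond orders sum to 1 (valence 3) → 2 H
  atom 10: C, bond orders sum to 2 (valence 4) → 2 H
  atom 11: C, bond orders sum to 3 (valence 4) → 1 H
  atom 12: I (halogen, monovalent) → 0 H
  atom 13: C, bond orders sum to 2 (valence 4) → 2 H
Totals → C:8, H:13, Cl:1, I:1, N:1, O:2.

C8H13ClINO2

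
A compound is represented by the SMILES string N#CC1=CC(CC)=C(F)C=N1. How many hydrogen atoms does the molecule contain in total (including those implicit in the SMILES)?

Walk through each heavy atom and fill implicit hydrogens from standard valence (C 4, N 3, O 2, S 2, halogen 1):
  atom 1: N, bond orders sum to 3 (valence 3) → 0 H
  atom 2: C, bond orders sum to 4 (valence 4) → 0 H
  atom 3: C, bond orders sum to 4 (valence 4) → 0 H
  atom 4: C, bond orders sum to 3 (valence 4) → 1 H
  atom 5: C, bond orders sum to 4 (valence 4) → 0 H
  atom 6: C, bond orders sum to 2 (valence 4) → 2 H
  atom 7: C, bond orders sum to 1 (valence 4) → 3 H
  atom 8: C, bond orders sum to 4 (valence 4) → 0 H
  atom 9: F (halogen, monovalent) → 0 H
  atom 10: C, bond orders sum to 3 (valence 4) → 1 H
  atom 11: N, bond orders sum to 3 (valence 3) → 0 H
Total hydrogens: 7.

7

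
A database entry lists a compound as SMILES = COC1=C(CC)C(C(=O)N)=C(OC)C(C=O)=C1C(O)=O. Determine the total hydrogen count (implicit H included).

15

Walk through each heavy atom and fill implicit hydrogens from standard valence (C 4, N 3, O 2, S 2, halogen 1):
  atom 1: C, bond orders sum to 1 (valence 4) → 3 H
  atom 2: O, bond orders sum to 2 (valence 2) → 0 H
  atom 3: C, bond orders sum to 4 (valence 4) → 0 H
  atom 4: C, bond orders sum to 4 (valence 4) → 0 H
  atom 5: C, bond orders sum to 2 (valence 4) → 2 H
  atom 6: C, bond orders sum to 1 (valence 4) → 3 H
  atom 7: C, bond orders sum to 4 (valence 4) → 0 H
  atom 8: C, bond orders sum to 4 (valence 4) → 0 H
  atom 9: O, bond orders sum to 2 (valence 2) → 0 H
  atom 10: N, bond orders sum to 1 (valence 3) → 2 H
  atom 11: C, bond orders sum to 4 (valence 4) → 0 H
  atom 12: O, bond orders sum to 2 (valence 2) → 0 H
  atom 13: C, bond orders sum to 1 (valence 4) → 3 H
  atom 14: C, bond orders sum to 4 (valence 4) → 0 H
  atom 15: C, bond orders sum to 3 (valence 4) → 1 H
  atom 16: O, bond orders sum to 2 (valence 2) → 0 H
  atom 17: C, bond orders sum to 4 (valence 4) → 0 H
  atom 18: C, bond orders sum to 4 (valence 4) → 0 H
  atom 19: O, bond orders sum to 1 (valence 2) → 1 H
  atom 20: O, bond orders sum to 2 (valence 2) → 0 H
Total hydrogens: 15.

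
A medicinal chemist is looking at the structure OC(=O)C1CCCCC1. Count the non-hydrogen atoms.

9

Every atom symbol written in the SMILES (organic subset) is one heavy atom; implicit H are not written.
Heavy atoms by element → C:7, O:2.
Total: 9.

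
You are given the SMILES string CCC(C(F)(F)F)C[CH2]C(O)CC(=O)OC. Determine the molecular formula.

Walk through each heavy atom and fill implicit hydrogens from standard valence (C 4, N 3, O 2, S 2, halogen 1):
  atom 1: C, bond orders sum to 1 (valence 4) → 3 H
  atom 2: C, bond orders sum to 2 (valence 4) → 2 H
  atom 3: C, bond orders sum to 3 (valence 4) → 1 H
  atom 4: C, bond orders sum to 4 (valence 4) → 0 H
  atom 5: F (halogen, monovalent) → 0 H
  atom 6: F (halogen, monovalent) → 0 H
  atom 7: F (halogen, monovalent) → 0 H
  atom 8: C, bond orders sum to 2 (valence 4) → 2 H
  atom 9: C with explicit H count 2
  atom 10: C, bond orders sum to 3 (valence 4) → 1 H
  atom 11: O, bond orders sum to 1 (valence 2) → 1 H
  atom 12: C, bond orders sum to 2 (valence 4) → 2 H
  atom 13: C, bond orders sum to 4 (valence 4) → 0 H
  atom 14: O, bond orders sum to 2 (valence 2) → 0 H
  atom 15: O, bond orders sum to 2 (valence 2) → 0 H
  atom 16: C, bond orders sum to 1 (valence 4) → 3 H
Totals → C:10, H:17, F:3, O:3.

C10H17F3O3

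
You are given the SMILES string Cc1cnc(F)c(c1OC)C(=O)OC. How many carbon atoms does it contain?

Count every carbon token in the SMILES (each C, including those in ring-closure positions and inside branches).
Carbon count: 9.

9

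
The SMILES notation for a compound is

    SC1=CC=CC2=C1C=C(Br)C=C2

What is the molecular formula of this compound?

C10H7BrS

Walk through each heavy atom and fill implicit hydrogens from standard valence (C 4, N 3, O 2, S 2, halogen 1):
  atom 1: S, bond orders sum to 1 (valence 2) → 1 H
  atom 2: C, bond orders sum to 4 (valence 4) → 0 H
  atom 3: C, bond orders sum to 3 (valence 4) → 1 H
  atom 4: C, bond orders sum to 3 (valence 4) → 1 H
  atom 5: C, bond orders sum to 3 (valence 4) → 1 H
  atom 6: C, bond orders sum to 4 (valence 4) → 0 H
  atom 7: C, bond orders sum to 4 (valence 4) → 0 H
  atom 8: C, bond orders sum to 3 (valence 4) → 1 H
  atom 9: C, bond orders sum to 4 (valence 4) → 0 H
  atom 10: Br (halogen, monovalent) → 0 H
  atom 11: C, bond orders sum to 3 (valence 4) → 1 H
  atom 12: C, bond orders sum to 3 (valence 4) → 1 H
Totals → C:10, H:7, Br:1, S:1.
In Hill order: C10H7BrS.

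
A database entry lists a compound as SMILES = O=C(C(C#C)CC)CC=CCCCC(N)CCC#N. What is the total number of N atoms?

Scan the SMILES for N atoms (remember two-letter symbols like Cl and Br are single atoms).
Nitrogen count: 2.

2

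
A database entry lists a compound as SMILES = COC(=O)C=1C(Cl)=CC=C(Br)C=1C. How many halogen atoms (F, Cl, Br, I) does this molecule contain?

2

Halogen atoms appear at heavy-atom positions 7, 11 (1×Br, 1×Cl).
Other groups present: 1 ester.
Halogen count: 2.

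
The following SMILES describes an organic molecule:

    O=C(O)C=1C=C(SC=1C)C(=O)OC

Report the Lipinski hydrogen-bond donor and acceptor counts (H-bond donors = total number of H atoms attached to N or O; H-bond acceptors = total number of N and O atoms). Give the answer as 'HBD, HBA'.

1, 4

Donors: find every N or O and count the H atoms it carries.
  atom 1 (O): bond orders sum to 2 → 0 H
  atom 3 (O): bond orders sum to 1 → 1 H
  atom 11 (O): bond orders sum to 2 → 0 H
  atom 12 (O): bond orders sum to 2 → 0 H
Lipinski HBD = 1.
Acceptors: N atoms = 0, O atoms = 4 → HBA = 4.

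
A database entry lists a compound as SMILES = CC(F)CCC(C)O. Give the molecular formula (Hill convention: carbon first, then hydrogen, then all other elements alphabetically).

Walk through each heavy atom and fill implicit hydrogens from standard valence (C 4, N 3, O 2, S 2, halogen 1):
  atom 1: C, bond orders sum to 1 (valence 4) → 3 H
  atom 2: C, bond orders sum to 3 (valence 4) → 1 H
  atom 3: F (halogen, monovalent) → 0 H
  atom 4: C, bond orders sum to 2 (valence 4) → 2 H
  atom 5: C, bond orders sum to 2 (valence 4) → 2 H
  atom 6: C, bond orders sum to 3 (valence 4) → 1 H
  atom 7: C, bond orders sum to 1 (valence 4) → 3 H
  atom 8: O, bond orders sum to 1 (valence 2) → 1 H
Totals → C:6, H:13, F:1, O:1.

C6H13FO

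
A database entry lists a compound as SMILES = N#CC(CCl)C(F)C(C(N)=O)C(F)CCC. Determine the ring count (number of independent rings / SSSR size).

0

In SMILES, each pair of matching ring-closure digits denotes one ring-closing bond; the number of such bonds equals the number of independent rings.
Ring-closure bonds here: 0.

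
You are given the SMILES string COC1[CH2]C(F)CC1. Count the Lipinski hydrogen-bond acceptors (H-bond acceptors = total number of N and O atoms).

1

N atoms: 0; O atoms: 1.
Lipinski HBA = 0 + 1 = 1.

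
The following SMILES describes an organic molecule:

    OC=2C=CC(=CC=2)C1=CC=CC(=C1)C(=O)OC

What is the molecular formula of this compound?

Walk through each heavy atom and fill implicit hydrogens from standard valence (C 4, N 3, O 2, S 2, halogen 1):
  atom 1: O, bond orders sum to 1 (valence 2) → 1 H
  atom 2: C, bond orders sum to 4 (valence 4) → 0 H
  atom 3: C, bond orders sum to 3 (valence 4) → 1 H
  atom 4: C, bond orders sum to 3 (valence 4) → 1 H
  atom 5: C, bond orders sum to 4 (valence 4) → 0 H
  atom 6: C, bond orders sum to 3 (valence 4) → 1 H
  atom 7: C, bond orders sum to 3 (valence 4) → 1 H
  atom 8: C, bond orders sum to 4 (valence 4) → 0 H
  atom 9: C, bond orders sum to 3 (valence 4) → 1 H
  atom 10: C, bond orders sum to 3 (valence 4) → 1 H
  atom 11: C, bond orders sum to 3 (valence 4) → 1 H
  atom 12: C, bond orders sum to 4 (valence 4) → 0 H
  atom 13: C, bond orders sum to 3 (valence 4) → 1 H
  atom 14: C, bond orders sum to 4 (valence 4) → 0 H
  atom 15: O, bond orders sum to 2 (valence 2) → 0 H
  atom 16: O, bond orders sum to 2 (valence 2) → 0 H
  atom 17: C, bond orders sum to 1 (valence 4) → 3 H
Totals → C:14, H:12, O:3.
In Hill order: C14H12O3.

C14H12O3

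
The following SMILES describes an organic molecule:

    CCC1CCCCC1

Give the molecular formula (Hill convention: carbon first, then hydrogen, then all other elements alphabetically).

C8H16

Walk through each heavy atom and fill implicit hydrogens from standard valence (C 4, N 3, O 2, S 2, halogen 1):
  atom 1: C, bond orders sum to 1 (valence 4) → 3 H
  atom 2: C, bond orders sum to 2 (valence 4) → 2 H
  atom 3: C, bond orders sum to 3 (valence 4) → 1 H
  atom 4: C, bond orders sum to 2 (valence 4) → 2 H
  atom 5: C, bond orders sum to 2 (valence 4) → 2 H
  atom 6: C, bond orders sum to 2 (valence 4) → 2 H
  atom 7: C, bond orders sum to 2 (valence 4) → 2 H
  atom 8: C, bond orders sum to 2 (valence 4) → 2 H
Totals → C:8, H:16.
In Hill order: C8H16.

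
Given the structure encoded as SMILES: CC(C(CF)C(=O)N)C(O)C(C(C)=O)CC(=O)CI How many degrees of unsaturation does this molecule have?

3

Molecular formula: C12H19FINO4.
DoU = (2C + 2 + N − H − X) / 2, where X is the halogen count and O/S are ignored.
    = (2·12 + 2 + 1 − 19 − 2) / 2 = 6 / 2 = 3.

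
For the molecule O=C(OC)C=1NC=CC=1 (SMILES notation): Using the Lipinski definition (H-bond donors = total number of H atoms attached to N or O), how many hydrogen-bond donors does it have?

1

Donors: find every N or O and count the H atoms it carries.
  atom 1 (O): bond orders sum to 2 → 0 H
  atom 3 (O): bond orders sum to 2 → 0 H
  atom 6 (N): bond orders sum to 2 → 1 H
Lipinski HBD = 1.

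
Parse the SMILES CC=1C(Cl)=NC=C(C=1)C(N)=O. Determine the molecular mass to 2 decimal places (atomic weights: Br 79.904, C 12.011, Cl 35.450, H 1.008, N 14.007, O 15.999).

170.60 g/mol

First, the molecular formula is C7H7ClN2O (counting implicit H from valence).
  C: 7 × 12.011 = 84.077
  Cl: 1 × 35.450 = 35.450
  H: 7 × 1.008 = 7.056
  N: 2 × 14.007 = 28.014
  O: 1 × 15.999 = 15.999
Sum: 7×12.011 + 1×35.450 + 7×1.008 + 2×14.007 + 1×15.999 = 170.596 → 170.60 g/mol.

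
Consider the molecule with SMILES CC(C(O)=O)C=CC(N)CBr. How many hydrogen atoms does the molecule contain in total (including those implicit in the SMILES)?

Walk through each heavy atom and fill implicit hydrogens from standard valence (C 4, N 3, O 2, S 2, halogen 1):
  atom 1: C, bond orders sum to 1 (valence 4) → 3 H
  atom 2: C, bond orders sum to 3 (valence 4) → 1 H
  atom 3: C, bond orders sum to 4 (valence 4) → 0 H
  atom 4: O, bond orders sum to 1 (valence 2) → 1 H
  atom 5: O, bond orders sum to 2 (valence 2) → 0 H
  atom 6: C, bond orders sum to 3 (valence 4) → 1 H
  atom 7: C, bond orders sum to 3 (valence 4) → 1 H
  atom 8: C, bond orders sum to 3 (valence 4) → 1 H
  atom 9: N, bond orders sum to 1 (valence 3) → 2 H
  atom 10: C, bond orders sum to 2 (valence 4) → 2 H
  atom 11: Br (halogen, monovalent) → 0 H
Total hydrogens: 12.

12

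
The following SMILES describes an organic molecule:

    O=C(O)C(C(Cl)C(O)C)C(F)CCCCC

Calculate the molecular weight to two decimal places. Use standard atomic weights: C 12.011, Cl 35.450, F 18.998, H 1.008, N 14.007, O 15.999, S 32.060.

254.73 g/mol

First, the molecular formula is C11H20ClFO3 (counting implicit H from valence).
  C: 11 × 12.011 = 132.121
  Cl: 1 × 35.450 = 35.450
  F: 1 × 18.998 = 18.998
  H: 20 × 1.008 = 20.160
  O: 3 × 15.999 = 47.997
Sum: 11×12.011 + 1×35.450 + 1×18.998 + 20×1.008 + 3×15.999 = 254.726 → 254.73 g/mol.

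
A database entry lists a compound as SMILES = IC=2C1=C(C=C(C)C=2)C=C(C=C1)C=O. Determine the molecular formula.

Walk through each heavy atom and fill implicit hydrogens from standard valence (C 4, N 3, O 2, S 2, halogen 1):
  atom 1: I (halogen, monovalent) → 0 H
  atom 2: C, bond orders sum to 4 (valence 4) → 0 H
  atom 3: C, bond orders sum to 4 (valence 4) → 0 H
  atom 4: C, bond orders sum to 4 (valence 4) → 0 H
  atom 5: C, bond orders sum to 3 (valence 4) → 1 H
  atom 6: C, bond orders sum to 4 (valence 4) → 0 H
  atom 7: C, bond orders sum to 1 (valence 4) → 3 H
  atom 8: C, bond orders sum to 3 (valence 4) → 1 H
  atom 9: C, bond orders sum to 3 (valence 4) → 1 H
  atom 10: C, bond orders sum to 4 (valence 4) → 0 H
  atom 11: C, bond orders sum to 3 (valence 4) → 1 H
  atom 12: C, bond orders sum to 3 (valence 4) → 1 H
  atom 13: C, bond orders sum to 3 (valence 4) → 1 H
  atom 14: O, bond orders sum to 2 (valence 2) → 0 H
Totals → C:12, H:9, I:1, O:1.

C12H9IO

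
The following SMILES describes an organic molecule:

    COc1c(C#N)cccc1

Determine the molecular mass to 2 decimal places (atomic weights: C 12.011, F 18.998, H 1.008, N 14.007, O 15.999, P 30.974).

133.15 g/mol

First, the molecular formula is C8H7NO (counting implicit H from valence).
  C: 8 × 12.011 = 96.088
  H: 7 × 1.008 = 7.056
  N: 1 × 14.007 = 14.007
  O: 1 × 15.999 = 15.999
Sum: 8×12.011 + 7×1.008 + 1×14.007 + 1×15.999 = 133.150 → 133.15 g/mol.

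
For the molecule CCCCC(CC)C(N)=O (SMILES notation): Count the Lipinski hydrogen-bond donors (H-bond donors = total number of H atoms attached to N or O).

Donors: find every N or O and count the H atoms it carries.
  atom 9 (N): bond orders sum to 1 → 2 H
  atom 10 (O): bond orders sum to 2 → 0 H
Lipinski HBD = 2.

2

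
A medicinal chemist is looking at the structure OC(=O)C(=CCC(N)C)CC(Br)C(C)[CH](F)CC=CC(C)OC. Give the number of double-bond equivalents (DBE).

3

Degree of unsaturation = (number of rings) + (number of π bonds).
Ring closures in the SMILES: 0.
π bonds: 3 double bonds (each 1 DoU) → 3 DoU from unsaturation.
Total DoU = 0 + 3 = 3.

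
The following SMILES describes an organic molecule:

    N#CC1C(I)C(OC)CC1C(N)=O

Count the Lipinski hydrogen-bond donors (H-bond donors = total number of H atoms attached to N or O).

2

Donors: find every N or O and count the H atoms it carries.
  atom 1 (N): bond orders sum to 3 → 0 H
  atom 7 (O): bond orders sum to 2 → 0 H
  atom 12 (N): bond orders sum to 1 → 2 H
  atom 13 (O): bond orders sum to 2 → 0 H
Lipinski HBD = 2.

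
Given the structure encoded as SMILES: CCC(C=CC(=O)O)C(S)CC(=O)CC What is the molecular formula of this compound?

Walk through each heavy atom and fill implicit hydrogens from standard valence (C 4, N 3, O 2, S 2, halogen 1):
  atom 1: C, bond orders sum to 1 (valence 4) → 3 H
  atom 2: C, bond orders sum to 2 (valence 4) → 2 H
  atom 3: C, bond orders sum to 3 (valence 4) → 1 H
  atom 4: C, bond orders sum to 3 (valence 4) → 1 H
  atom 5: C, bond orders sum to 3 (valence 4) → 1 H
  atom 6: C, bond orders sum to 4 (valence 4) → 0 H
  atom 7: O, bond orders sum to 2 (valence 2) → 0 H
  atom 8: O, bond orders sum to 1 (valence 2) → 1 H
  atom 9: C, bond orders sum to 3 (valence 4) → 1 H
  atom 10: S, bond orders sum to 1 (valence 2) → 1 H
  atom 11: C, bond orders sum to 2 (valence 4) → 2 H
  atom 12: C, bond orders sum to 4 (valence 4) → 0 H
  atom 13: O, bond orders sum to 2 (valence 2) → 0 H
  atom 14: C, bond orders sum to 2 (valence 4) → 2 H
  atom 15: C, bond orders sum to 1 (valence 4) → 3 H
Totals → C:11, H:18, O:3, S:1.

C11H18O3S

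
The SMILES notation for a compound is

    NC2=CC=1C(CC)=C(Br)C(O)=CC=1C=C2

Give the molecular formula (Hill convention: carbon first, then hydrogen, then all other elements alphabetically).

C12H12BrNO

Walk through each heavy atom and fill implicit hydrogens from standard valence (C 4, N 3, O 2, S 2, halogen 1):
  atom 1: N, bond orders sum to 1 (valence 3) → 2 H
  atom 2: C, bond orders sum to 4 (valence 4) → 0 H
  atom 3: C, bond orders sum to 3 (valence 4) → 1 H
  atom 4: C, bond orders sum to 4 (valence 4) → 0 H
  atom 5: C, bond orders sum to 4 (valence 4) → 0 H
  atom 6: C, bond orders sum to 2 (valence 4) → 2 H
  atom 7: C, bond orders sum to 1 (valence 4) → 3 H
  atom 8: C, bond orders sum to 4 (valence 4) → 0 H
  atom 9: Br (halogen, monovalent) → 0 H
  atom 10: C, bond orders sum to 4 (valence 4) → 0 H
  atom 11: O, bond orders sum to 1 (valence 2) → 1 H
  atom 12: C, bond orders sum to 3 (valence 4) → 1 H
  atom 13: C, bond orders sum to 4 (valence 4) → 0 H
  atom 14: C, bond orders sum to 3 (valence 4) → 1 H
  atom 15: C, bond orders sum to 3 (valence 4) → 1 H
Totals → C:12, H:12, Br:1, N:1, O:1.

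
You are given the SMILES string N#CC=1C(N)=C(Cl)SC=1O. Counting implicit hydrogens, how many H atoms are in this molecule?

Walk through each heavy atom and fill implicit hydrogens from standard valence (C 4, N 3, O 2, S 2, halogen 1):
  atom 1: N, bond orders sum to 3 (valence 3) → 0 H
  atom 2: C, bond orders sum to 4 (valence 4) → 0 H
  atom 3: C, bond orders sum to 4 (valence 4) → 0 H
  atom 4: C, bond orders sum to 4 (valence 4) → 0 H
  atom 5: N, bond orders sum to 1 (valence 3) → 2 H
  atom 6: C, bond orders sum to 4 (valence 4) → 0 H
  atom 7: Cl (halogen, monovalent) → 0 H
  atom 8: S, bond orders sum to 2 (valence 2) → 0 H
  atom 9: C, bond orders sum to 4 (valence 4) → 0 H
  atom 10: O, bond orders sum to 1 (valence 2) → 1 H
Total hydrogens: 3.

3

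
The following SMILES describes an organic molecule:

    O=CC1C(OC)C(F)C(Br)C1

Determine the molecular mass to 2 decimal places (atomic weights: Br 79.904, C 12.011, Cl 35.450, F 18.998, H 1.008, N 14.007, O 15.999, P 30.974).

First, the molecular formula is C7H10BrFO2 (counting implicit H from valence).
  Br: 1 × 79.904 = 79.904
  C: 7 × 12.011 = 84.077
  F: 1 × 18.998 = 18.998
  H: 10 × 1.008 = 10.080
  O: 2 × 15.999 = 31.998
Sum: 1×79.904 + 7×12.011 + 1×18.998 + 10×1.008 + 2×15.999 = 225.057 → 225.06 g/mol.

225.06 g/mol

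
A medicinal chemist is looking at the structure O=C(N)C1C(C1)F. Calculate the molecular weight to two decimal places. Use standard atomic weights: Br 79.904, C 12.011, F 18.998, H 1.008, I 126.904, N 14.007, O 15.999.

First, the molecular formula is C4H6FNO (counting implicit H from valence).
  C: 4 × 12.011 = 48.044
  F: 1 × 18.998 = 18.998
  H: 6 × 1.008 = 6.048
  N: 1 × 14.007 = 14.007
  O: 1 × 15.999 = 15.999
Sum: 4×12.011 + 1×18.998 + 6×1.008 + 1×14.007 + 1×15.999 = 103.096 → 103.10 g/mol.

103.10 g/mol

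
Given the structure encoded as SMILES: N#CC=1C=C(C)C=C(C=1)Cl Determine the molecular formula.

C8H6ClN

Walk through each heavy atom and fill implicit hydrogens from standard valence (C 4, N 3, O 2, S 2, halogen 1):
  atom 1: N, bond orders sum to 3 (valence 3) → 0 H
  atom 2: C, bond orders sum to 4 (valence 4) → 0 H
  atom 3: C, bond orders sum to 4 (valence 4) → 0 H
  atom 4: C, bond orders sum to 3 (valence 4) → 1 H
  atom 5: C, bond orders sum to 4 (valence 4) → 0 H
  atom 6: C, bond orders sum to 1 (valence 4) → 3 H
  atom 7: C, bond orders sum to 3 (valence 4) → 1 H
  atom 8: C, bond orders sum to 4 (valence 4) → 0 H
  atom 9: C, bond orders sum to 3 (valence 4) → 1 H
  atom 10: Cl (halogen, monovalent) → 0 H
Totals → C:8, H:6, Cl:1, N:1.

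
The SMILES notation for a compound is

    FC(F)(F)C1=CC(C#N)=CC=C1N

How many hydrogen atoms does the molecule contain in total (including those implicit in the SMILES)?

Walk through each heavy atom and fill implicit hydrogens from standard valence (C 4, N 3, O 2, S 2, halogen 1):
  atom 1: F (halogen, monovalent) → 0 H
  atom 2: C, bond orders sum to 4 (valence 4) → 0 H
  atom 3: F (halogen, monovalent) → 0 H
  atom 4: F (halogen, monovalent) → 0 H
  atom 5: C, bond orders sum to 4 (valence 4) → 0 H
  atom 6: C, bond orders sum to 3 (valence 4) → 1 H
  atom 7: C, bond orders sum to 4 (valence 4) → 0 H
  atom 8: C, bond orders sum to 4 (valence 4) → 0 H
  atom 9: N, bond orders sum to 3 (valence 3) → 0 H
  atom 10: C, bond orders sum to 3 (valence 4) → 1 H
  atom 11: C, bond orders sum to 3 (valence 4) → 1 H
  atom 12: C, bond orders sum to 4 (valence 4) → 0 H
  atom 13: N, bond orders sum to 1 (valence 3) → 2 H
Total hydrogens: 5.

5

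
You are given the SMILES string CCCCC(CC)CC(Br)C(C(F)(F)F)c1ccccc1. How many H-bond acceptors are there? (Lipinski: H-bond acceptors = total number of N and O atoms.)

N atoms: 0; O atoms: 0.
Lipinski HBA = 0 + 0 = 0.

0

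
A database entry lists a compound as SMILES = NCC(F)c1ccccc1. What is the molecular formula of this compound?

Walk through each heavy atom and fill implicit hydrogens from standard valence (C 4, N 3, O 2, S 2, halogen 1); for lowercase aromatic atoms, an aromatic c carries 1 H when it has two neighbours and 0 H with three, and aromatic n carries 0 H:
  atom 1: N, bond orders sum to 1 (valence 3) → 2 H
  atom 2: C, bond orders sum to 2 (valence 4) → 2 H
  atom 3: C, bond orders sum to 3 (valence 4) → 1 H
  atom 4: F (halogen, monovalent) → 0 H
  atom 5: aromatic c, 3 neighbours → 0 H
  atom 6: aromatic c, 2 neighbours → 1 H
  atom 7: aromatic c, 2 neighbours → 1 H
  atom 8: aromatic c, 2 neighbours → 1 H
  atom 9: aromatic c, 2 neighbours → 1 H
  atom 10: aromatic c, 2 neighbours → 1 H
Totals → C:8, H:10, F:1, N:1.
In Hill order: C8H10FN.

C8H10FN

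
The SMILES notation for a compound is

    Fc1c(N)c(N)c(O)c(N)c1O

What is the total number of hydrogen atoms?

Walk through each heavy atom and fill implicit hydrogens from standard valence (C 4, N 3, O 2, S 2, halogen 1); for lowercase aromatic atoms, an aromatic c carries 1 H when it has two neighbours and 0 H with three, and aromatic n carries 0 H:
  atom 1: F (halogen, monovalent) → 0 H
  atom 2: aromatic c, 3 neighbours → 0 H
  atom 3: aromatic c, 3 neighbours → 0 H
  atom 4: N, bond orders sum to 1 (valence 3) → 2 H
  atom 5: aromatic c, 3 neighbours → 0 H
  atom 6: N, bond orders sum to 1 (valence 3) → 2 H
  atom 7: aromatic c, 3 neighbours → 0 H
  atom 8: O, bond orders sum to 1 (valence 2) → 1 H
  atom 9: aromatic c, 3 neighbours → 0 H
  atom 10: N, bond orders sum to 1 (valence 3) → 2 H
  atom 11: aromatic c, 3 neighbours → 0 H
  atom 12: O, bond orders sum to 1 (valence 2) → 1 H
Total hydrogens: 8.

8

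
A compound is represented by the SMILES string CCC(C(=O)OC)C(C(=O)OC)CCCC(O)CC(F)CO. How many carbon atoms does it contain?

15

Count every carbon token in the SMILES (each C, including those in ring-closure positions and inside branches).
Carbon count: 15.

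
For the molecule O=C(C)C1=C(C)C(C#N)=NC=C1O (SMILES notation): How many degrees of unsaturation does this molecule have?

Molecular formula: C9H8N2O2.
DoU = (2C + 2 + N − H − X) / 2, where X is the halogen count and O/S are ignored.
    = (2·9 + 2 + 2 − 8 − 0) / 2 = 14 / 2 = 7.

7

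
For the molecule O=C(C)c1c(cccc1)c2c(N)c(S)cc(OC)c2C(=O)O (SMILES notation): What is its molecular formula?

Walk through each heavy atom and fill implicit hydrogens from standard valence (C 4, N 3, O 2, S 2, halogen 1); for lowercase aromatic atoms, an aromatic c carries 1 H when it has two neighbours and 0 H with three, and aromatic n carries 0 H:
  atom 1: O, bond orders sum to 2 (valence 2) → 0 H
  atom 2: C, bond orders sum to 4 (valence 4) → 0 H
  atom 3: C, bond orders sum to 1 (valence 4) → 3 H
  atom 4: aromatic c, 3 neighbours → 0 H
  atom 5: aromatic c, 3 neighbours → 0 H
  atom 6: aromatic c, 2 neighbours → 1 H
  atom 7: aromatic c, 2 neighbours → 1 H
  atom 8: aromatic c, 2 neighbours → 1 H
  atom 9: aromatic c, 2 neighbours → 1 H
  atom 10: aromatic c, 3 neighbours → 0 H
  atom 11: aromatic c, 3 neighbours → 0 H
  atom 12: N, bond orders sum to 1 (valence 3) → 2 H
  atom 13: aromatic c, 3 neighbours → 0 H
  atom 14: S, bond orders sum to 1 (valence 2) → 1 H
  atom 15: aromatic c, 2 neighbours → 1 H
  atom 16: aromatic c, 3 neighbours → 0 H
  atom 17: O, bond orders sum to 2 (valence 2) → 0 H
  atom 18: C, bond orders sum to 1 (valence 4) → 3 H
  atom 19: aromatic c, 3 neighbours → 0 H
  atom 20: C, bond orders sum to 4 (valence 4) → 0 H
  atom 21: O, bond orders sum to 2 (valence 2) → 0 H
  atom 22: O, bond orders sum to 1 (valence 2) → 1 H
Totals → C:16, H:15, N:1, O:4, S:1.

C16H15NO4S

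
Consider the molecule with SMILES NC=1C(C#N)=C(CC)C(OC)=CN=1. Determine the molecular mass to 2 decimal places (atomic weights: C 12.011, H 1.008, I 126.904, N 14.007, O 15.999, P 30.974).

First, the molecular formula is C9H11N3O (counting implicit H from valence).
  C: 9 × 12.011 = 108.099
  H: 11 × 1.008 = 11.088
  N: 3 × 14.007 = 42.021
  O: 1 × 15.999 = 15.999
Sum: 9×12.011 + 11×1.008 + 3×14.007 + 1×15.999 = 177.207 → 177.21 g/mol.

177.21 g/mol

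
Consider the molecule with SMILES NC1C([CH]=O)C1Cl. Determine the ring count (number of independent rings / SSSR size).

1

In SMILES, each pair of matching ring-closure digits denotes one ring-closing bond; the number of such bonds equals the number of independent rings.
Ring-closure bonds here: 1.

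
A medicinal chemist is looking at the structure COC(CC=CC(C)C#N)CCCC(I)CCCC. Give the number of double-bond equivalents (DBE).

Degree of unsaturation = (number of rings) + (number of π bonds).
Ring closures in the SMILES: 0.
π bonds: 1 double bond (each 1 DoU), 1 triple bond (each 2 DoU) → 3 DoU from unsaturation.
Total DoU = 0 + 3 = 3.

3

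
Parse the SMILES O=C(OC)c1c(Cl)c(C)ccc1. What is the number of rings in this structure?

1

In SMILES, each pair of matching ring-closure digits denotes one ring-closing bond; the number of such bonds equals the number of independent rings.
Ring-closure bonds here: 1.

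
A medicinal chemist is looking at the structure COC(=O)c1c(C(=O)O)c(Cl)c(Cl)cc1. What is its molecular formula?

Walk through each heavy atom and fill implicit hydrogens from standard valence (C 4, N 3, O 2, S 2, halogen 1); for lowercase aromatic atoms, an aromatic c carries 1 H when it has two neighbours and 0 H with three, and aromatic n carries 0 H:
  atom 1: C, bond orders sum to 1 (valence 4) → 3 H
  atom 2: O, bond orders sum to 2 (valence 2) → 0 H
  atom 3: C, bond orders sum to 4 (valence 4) → 0 H
  atom 4: O, bond orders sum to 2 (valence 2) → 0 H
  atom 5: aromatic c, 3 neighbours → 0 H
  atom 6: aromatic c, 3 neighbours → 0 H
  atom 7: C, bond orders sum to 4 (valence 4) → 0 H
  atom 8: O, bond orders sum to 2 (valence 2) → 0 H
  atom 9: O, bond orders sum to 1 (valence 2) → 1 H
  atom 10: aromatic c, 3 neighbours → 0 H
  atom 11: Cl (halogen, monovalent) → 0 H
  atom 12: aromatic c, 3 neighbours → 0 H
  atom 13: Cl (halogen, monovalent) → 0 H
  atom 14: aromatic c, 2 neighbours → 1 H
  atom 15: aromatic c, 2 neighbours → 1 H
Totals → C:9, H:6, Cl:2, O:4.

C9H6Cl2O4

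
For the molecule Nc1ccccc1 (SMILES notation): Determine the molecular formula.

C6H7N

Walk through each heavy atom and fill implicit hydrogens from standard valence (C 4, N 3, O 2, S 2, halogen 1); for lowercase aromatic atoms, an aromatic c carries 1 H when it has two neighbours and 0 H with three, and aromatic n carries 0 H:
  atom 1: N, bond orders sum to 1 (valence 3) → 2 H
  atom 2: aromatic c, 3 neighbours → 0 H
  atom 3: aromatic c, 2 neighbours → 1 H
  atom 4: aromatic c, 2 neighbours → 1 H
  atom 5: aromatic c, 2 neighbours → 1 H
  atom 6: aromatic c, 2 neighbours → 1 H
  atom 7: aromatic c, 2 neighbours → 1 H
Totals → C:6, H:7, N:1.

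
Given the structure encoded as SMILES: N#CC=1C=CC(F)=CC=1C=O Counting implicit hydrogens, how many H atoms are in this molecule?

Walk through each heavy atom and fill implicit hydrogens from standard valence (C 4, N 3, O 2, S 2, halogen 1):
  atom 1: N, bond orders sum to 3 (valence 3) → 0 H
  atom 2: C, bond orders sum to 4 (valence 4) → 0 H
  atom 3: C, bond orders sum to 4 (valence 4) → 0 H
  atom 4: C, bond orders sum to 3 (valence 4) → 1 H
  atom 5: C, bond orders sum to 3 (valence 4) → 1 H
  atom 6: C, bond orders sum to 4 (valence 4) → 0 H
  atom 7: F (halogen, monovalent) → 0 H
  atom 8: C, bond orders sum to 3 (valence 4) → 1 H
  atom 9: C, bond orders sum to 4 (valence 4) → 0 H
  atom 10: C, bond orders sum to 3 (valence 4) → 1 H
  atom 11: O, bond orders sum to 2 (valence 2) → 0 H
Total hydrogens: 4.

4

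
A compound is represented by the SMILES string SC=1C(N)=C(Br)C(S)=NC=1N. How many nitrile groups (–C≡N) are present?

Scan the SMILES for the nitrile motif — none present.
Groups that are present: 2 primary amine, 2 thiol.

0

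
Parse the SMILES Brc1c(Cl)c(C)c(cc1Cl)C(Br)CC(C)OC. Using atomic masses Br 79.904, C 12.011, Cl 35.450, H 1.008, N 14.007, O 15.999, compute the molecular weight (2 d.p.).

404.95 g/mol

First, the molecular formula is C12H14Br2Cl2O (counting implicit H from valence).
  Br: 2 × 79.904 = 159.808
  C: 12 × 12.011 = 144.132
  Cl: 2 × 35.450 = 70.900
  H: 14 × 1.008 = 14.112
  O: 1 × 15.999 = 15.999
Sum: 2×79.904 + 12×12.011 + 2×35.450 + 14×1.008 + 1×15.999 = 404.951 → 404.95 g/mol.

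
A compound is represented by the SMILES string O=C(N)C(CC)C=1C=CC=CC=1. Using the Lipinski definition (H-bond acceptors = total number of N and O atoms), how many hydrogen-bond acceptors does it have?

2

N atoms: 1; O atoms: 1.
Lipinski HBA = 1 + 1 = 2.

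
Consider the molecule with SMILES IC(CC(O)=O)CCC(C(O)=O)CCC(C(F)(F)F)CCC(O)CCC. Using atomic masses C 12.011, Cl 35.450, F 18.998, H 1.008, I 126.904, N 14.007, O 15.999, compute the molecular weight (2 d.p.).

496.30 g/mol

First, the molecular formula is C17H28F3IO5 (counting implicit H from valence).
  C: 17 × 12.011 = 204.187
  F: 3 × 18.998 = 56.994
  H: 28 × 1.008 = 28.224
  I: 1 × 126.904 = 126.904
  O: 5 × 15.999 = 79.995
Sum: 17×12.011 + 3×18.998 + 28×1.008 + 1×126.904 + 5×15.999 = 496.304 → 496.30 g/mol.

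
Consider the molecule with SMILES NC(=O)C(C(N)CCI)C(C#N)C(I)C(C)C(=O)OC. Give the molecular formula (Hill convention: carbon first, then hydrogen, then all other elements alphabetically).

Walk through each heavy atom and fill implicit hydrogens from standard valence (C 4, N 3, O 2, S 2, halogen 1):
  atom 1: N, bond orders sum to 1 (valence 3) → 2 H
  atom 2: C, bond orders sum to 4 (valence 4) → 0 H
  atom 3: O, bond orders sum to 2 (valence 2) → 0 H
  atom 4: C, bond orders sum to 3 (valence 4) → 1 H
  atom 5: C, bond orders sum to 3 (valence 4) → 1 H
  atom 6: N, bond orders sum to 1 (valence 3) → 2 H
  atom 7: C, bond orders sum to 2 (valence 4) → 2 H
  atom 8: C, bond orders sum to 2 (valence 4) → 2 H
  atom 9: I (halogen, monovalent) → 0 H
  atom 10: C, bond orders sum to 3 (valence 4) → 1 H
  atom 11: C, bond orders sum to 4 (valence 4) → 0 H
  atom 12: N, bond orders sum to 3 (valence 3) → 0 H
  atom 13: C, bond orders sum to 3 (valence 4) → 1 H
  atom 14: I (halogen, monovalent) → 0 H
  atom 15: C, bond orders sum to 3 (valence 4) → 1 H
  atom 16: C, bond orders sum to 1 (valence 4) → 3 H
  atom 17: C, bond orders sum to 4 (valence 4) → 0 H
  atom 18: O, bond orders sum to 2 (valence 2) → 0 H
  atom 19: O, bond orders sum to 2 (valence 2) → 0 H
  atom 20: C, bond orders sum to 1 (valence 4) → 3 H
Totals → C:12, H:19, I:2, N:3, O:3.

C12H19I2N3O3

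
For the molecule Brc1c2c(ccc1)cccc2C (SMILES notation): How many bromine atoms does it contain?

Scan the SMILES for Br atoms (remember two-letter symbols like Cl and Br are single atoms).
Bromine count: 1.

1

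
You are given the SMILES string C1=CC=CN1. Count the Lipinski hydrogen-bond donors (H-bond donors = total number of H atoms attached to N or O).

Donors: find every N or O and count the H atoms it carries.
  atom 5 (N): bond orders sum to 2 → 1 H
Lipinski HBD = 1.

1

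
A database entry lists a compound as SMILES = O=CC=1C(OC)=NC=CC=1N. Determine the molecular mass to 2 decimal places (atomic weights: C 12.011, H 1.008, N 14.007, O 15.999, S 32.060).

First, the molecular formula is C7H8N2O2 (counting implicit H from valence).
  C: 7 × 12.011 = 84.077
  H: 8 × 1.008 = 8.064
  N: 2 × 14.007 = 28.014
  O: 2 × 15.999 = 31.998
Sum: 7×12.011 + 8×1.008 + 2×14.007 + 2×15.999 = 152.153 → 152.15 g/mol.

152.15 g/mol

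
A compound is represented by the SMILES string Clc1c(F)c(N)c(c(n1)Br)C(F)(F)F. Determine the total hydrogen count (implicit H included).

Walk through each heavy atom and fill implicit hydrogens from standard valence (C 4, N 3, O 2, S 2, halogen 1); for lowercase aromatic atoms, an aromatic c carries 1 H when it has two neighbours and 0 H with three, and aromatic n carries 0 H:
  atom 1: Cl (halogen, monovalent) → 0 H
  atom 2: aromatic c, 3 neighbours → 0 H
  atom 3: aromatic c, 3 neighbours → 0 H
  atom 4: F (halogen, monovalent) → 0 H
  atom 5: aromatic c, 3 neighbours → 0 H
  atom 6: N, bond orders sum to 1 (valence 3) → 2 H
  atom 7: aromatic c, 3 neighbours → 0 H
  atom 8: aromatic c, 3 neighbours → 0 H
  atom 9: aromatic n, 2 neighbours → 0 H
  atom 10: Br (halogen, monovalent) → 0 H
  atom 11: C, bond orders sum to 4 (valence 4) → 0 H
  atom 12: F (halogen, monovalent) → 0 H
  atom 13: F (halogen, monovalent) → 0 H
  atom 14: F (halogen, monovalent) → 0 H
Total hydrogens: 2.

2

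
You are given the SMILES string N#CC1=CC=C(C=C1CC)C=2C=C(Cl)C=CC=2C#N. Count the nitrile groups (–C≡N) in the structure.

The nitrile motif appears at heavy-atom positions 2, 18 in the SMILES.
Nitrile count: 2.

2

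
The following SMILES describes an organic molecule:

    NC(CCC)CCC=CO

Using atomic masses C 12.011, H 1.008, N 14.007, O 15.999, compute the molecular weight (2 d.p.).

143.23 g/mol

First, the molecular formula is C8H17NO (counting implicit H from valence).
  C: 8 × 12.011 = 96.088
  H: 17 × 1.008 = 17.136
  N: 1 × 14.007 = 14.007
  O: 1 × 15.999 = 15.999
Sum: 8×12.011 + 17×1.008 + 1×14.007 + 1×15.999 = 143.230 → 143.23 g/mol.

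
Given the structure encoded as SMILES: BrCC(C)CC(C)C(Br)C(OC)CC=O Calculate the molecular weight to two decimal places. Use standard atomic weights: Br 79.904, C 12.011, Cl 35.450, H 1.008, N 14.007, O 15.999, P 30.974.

First, the molecular formula is C11H20Br2O2 (counting implicit H from valence).
  Br: 2 × 79.904 = 159.808
  C: 11 × 12.011 = 132.121
  H: 20 × 1.008 = 20.160
  O: 2 × 15.999 = 31.998
Sum: 2×79.904 + 11×12.011 + 20×1.008 + 2×15.999 = 344.087 → 344.09 g/mol.

344.09 g/mol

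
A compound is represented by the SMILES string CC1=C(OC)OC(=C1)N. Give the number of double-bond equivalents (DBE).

Degree of unsaturation = (number of rings) + (number of π bonds).
Ring closures in the SMILES: 1.
π bonds: 2 double bonds (each 1 DoU) → 2 DoU from unsaturation.
Total DoU = 1 + 2 = 3.

3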